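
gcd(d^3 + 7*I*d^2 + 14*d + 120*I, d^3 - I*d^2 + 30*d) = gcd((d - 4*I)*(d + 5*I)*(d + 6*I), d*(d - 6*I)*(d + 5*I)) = d + 5*I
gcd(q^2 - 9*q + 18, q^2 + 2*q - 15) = q - 3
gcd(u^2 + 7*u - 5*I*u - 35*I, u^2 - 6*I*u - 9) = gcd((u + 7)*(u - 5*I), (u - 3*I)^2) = 1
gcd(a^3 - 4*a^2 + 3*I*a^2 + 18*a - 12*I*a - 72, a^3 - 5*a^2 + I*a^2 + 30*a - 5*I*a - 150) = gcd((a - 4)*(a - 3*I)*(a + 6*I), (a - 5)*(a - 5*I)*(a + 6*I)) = a + 6*I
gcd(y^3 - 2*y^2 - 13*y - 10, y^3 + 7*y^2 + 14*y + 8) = y^2 + 3*y + 2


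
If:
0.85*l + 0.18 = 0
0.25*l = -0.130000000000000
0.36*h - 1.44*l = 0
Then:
No Solution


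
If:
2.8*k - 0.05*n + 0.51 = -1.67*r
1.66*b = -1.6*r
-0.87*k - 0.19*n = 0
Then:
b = -0.963855421686747*r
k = -0.551346655082537*r - 0.168375325803649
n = 2.52458731537793*r + 0.770981754995656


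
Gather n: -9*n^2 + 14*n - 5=-9*n^2 + 14*n - 5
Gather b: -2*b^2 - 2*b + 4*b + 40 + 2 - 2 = -2*b^2 + 2*b + 40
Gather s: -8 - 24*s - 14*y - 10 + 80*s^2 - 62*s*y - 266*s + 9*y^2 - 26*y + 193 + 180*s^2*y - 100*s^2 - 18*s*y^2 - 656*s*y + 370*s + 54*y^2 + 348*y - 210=s^2*(180*y - 20) + s*(-18*y^2 - 718*y + 80) + 63*y^2 + 308*y - 35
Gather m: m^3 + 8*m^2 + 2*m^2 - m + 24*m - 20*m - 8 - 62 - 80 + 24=m^3 + 10*m^2 + 3*m - 126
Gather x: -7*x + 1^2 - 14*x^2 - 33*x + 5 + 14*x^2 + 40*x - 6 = 0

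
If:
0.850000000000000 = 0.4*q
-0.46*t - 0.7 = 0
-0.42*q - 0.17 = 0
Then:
No Solution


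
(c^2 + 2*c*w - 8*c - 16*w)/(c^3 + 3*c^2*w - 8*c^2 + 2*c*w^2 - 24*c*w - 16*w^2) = 1/(c + w)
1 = 1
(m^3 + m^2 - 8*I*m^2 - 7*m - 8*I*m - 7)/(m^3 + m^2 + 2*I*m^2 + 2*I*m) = (m^2 - 8*I*m - 7)/(m*(m + 2*I))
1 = 1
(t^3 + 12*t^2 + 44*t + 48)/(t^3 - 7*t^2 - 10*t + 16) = (t^2 + 10*t + 24)/(t^2 - 9*t + 8)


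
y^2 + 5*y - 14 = (y - 2)*(y + 7)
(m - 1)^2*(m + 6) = m^3 + 4*m^2 - 11*m + 6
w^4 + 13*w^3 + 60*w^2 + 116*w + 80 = (w + 2)^2*(w + 4)*(w + 5)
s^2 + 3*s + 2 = (s + 1)*(s + 2)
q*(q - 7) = q^2 - 7*q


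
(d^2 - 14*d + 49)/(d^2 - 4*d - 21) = (d - 7)/(d + 3)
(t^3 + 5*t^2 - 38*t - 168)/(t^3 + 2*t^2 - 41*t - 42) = (t + 4)/(t + 1)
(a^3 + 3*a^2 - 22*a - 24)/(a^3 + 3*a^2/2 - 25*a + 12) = 2*(a + 1)/(2*a - 1)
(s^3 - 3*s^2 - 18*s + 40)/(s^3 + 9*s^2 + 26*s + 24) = (s^2 - 7*s + 10)/(s^2 + 5*s + 6)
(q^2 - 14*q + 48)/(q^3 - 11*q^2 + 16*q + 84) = (q - 8)/(q^2 - 5*q - 14)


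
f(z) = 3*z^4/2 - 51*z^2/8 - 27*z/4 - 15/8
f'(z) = 6*z^3 - 51*z/4 - 27/4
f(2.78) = 19.68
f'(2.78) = 86.71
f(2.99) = 40.84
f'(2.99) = 115.51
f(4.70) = 557.53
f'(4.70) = 556.26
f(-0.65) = 0.09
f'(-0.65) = -0.11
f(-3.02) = 85.14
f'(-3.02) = -133.51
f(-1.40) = 0.84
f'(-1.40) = -5.36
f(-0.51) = 0.01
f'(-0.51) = -1.04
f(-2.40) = 27.37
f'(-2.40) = -59.09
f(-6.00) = 1753.12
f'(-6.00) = -1226.25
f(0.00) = -1.88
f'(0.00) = -6.75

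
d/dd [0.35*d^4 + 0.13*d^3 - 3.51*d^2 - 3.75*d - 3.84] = 1.4*d^3 + 0.39*d^2 - 7.02*d - 3.75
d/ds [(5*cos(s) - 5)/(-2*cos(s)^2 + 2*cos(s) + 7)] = 5*(4*cos(s) - cos(2*s) - 10)*sin(s)/(2*cos(s) - cos(2*s) + 6)^2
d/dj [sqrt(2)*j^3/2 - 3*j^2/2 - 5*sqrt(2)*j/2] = 3*sqrt(2)*j^2/2 - 3*j - 5*sqrt(2)/2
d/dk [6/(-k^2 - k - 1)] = 6*(2*k + 1)/(k^2 + k + 1)^2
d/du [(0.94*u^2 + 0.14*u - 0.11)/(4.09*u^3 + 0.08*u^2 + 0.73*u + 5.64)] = (-3.8446*u^4 - 1.1452*u^3 + 2.0247*u^2 + 10.6208*u + 0.8699)/(16.7281*u^6 + 0.6544*u^5 + 5.9778*u^4 + 46.252*u^3 + 1.4353*u^2 + 8.2344*u + 31.8096)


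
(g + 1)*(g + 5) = g^2 + 6*g + 5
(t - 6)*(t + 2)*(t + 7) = t^3 + 3*t^2 - 40*t - 84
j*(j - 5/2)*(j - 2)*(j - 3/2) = j^4 - 6*j^3 + 47*j^2/4 - 15*j/2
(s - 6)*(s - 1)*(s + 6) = s^3 - s^2 - 36*s + 36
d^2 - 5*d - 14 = (d - 7)*(d + 2)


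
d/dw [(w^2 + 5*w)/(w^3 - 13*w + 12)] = (-w*(w + 5)*(3*w^2 - 13) + (2*w + 5)*(w^3 - 13*w + 12))/(w^3 - 13*w + 12)^2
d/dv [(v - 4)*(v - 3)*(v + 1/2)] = 3*v^2 - 13*v + 17/2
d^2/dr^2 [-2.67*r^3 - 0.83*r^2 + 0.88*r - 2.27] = -16.02*r - 1.66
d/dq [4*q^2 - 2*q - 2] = 8*q - 2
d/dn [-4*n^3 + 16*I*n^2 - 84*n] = -12*n^2 + 32*I*n - 84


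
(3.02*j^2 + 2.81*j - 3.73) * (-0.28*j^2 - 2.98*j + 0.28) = -0.8456*j^4 - 9.7864*j^3 - 6.4838*j^2 + 11.9022*j - 1.0444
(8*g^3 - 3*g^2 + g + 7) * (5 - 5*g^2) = -40*g^5 + 15*g^4 + 35*g^3 - 50*g^2 + 5*g + 35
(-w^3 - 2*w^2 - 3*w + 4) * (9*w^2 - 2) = -9*w^5 - 18*w^4 - 25*w^3 + 40*w^2 + 6*w - 8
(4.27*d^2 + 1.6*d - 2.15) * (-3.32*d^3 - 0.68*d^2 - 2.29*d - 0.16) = -14.1764*d^5 - 8.2156*d^4 - 3.7283*d^3 - 2.8852*d^2 + 4.6675*d + 0.344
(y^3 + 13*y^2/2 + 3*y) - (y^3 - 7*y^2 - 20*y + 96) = 27*y^2/2 + 23*y - 96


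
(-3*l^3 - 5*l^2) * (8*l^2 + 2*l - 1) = -24*l^5 - 46*l^4 - 7*l^3 + 5*l^2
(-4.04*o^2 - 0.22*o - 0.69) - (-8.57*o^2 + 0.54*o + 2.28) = 4.53*o^2 - 0.76*o - 2.97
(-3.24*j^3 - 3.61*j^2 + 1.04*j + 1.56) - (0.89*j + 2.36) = -3.24*j^3 - 3.61*j^2 + 0.15*j - 0.8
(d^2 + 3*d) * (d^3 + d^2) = d^5 + 4*d^4 + 3*d^3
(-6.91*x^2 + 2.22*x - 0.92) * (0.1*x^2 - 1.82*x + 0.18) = -0.691*x^4 + 12.7982*x^3 - 5.3762*x^2 + 2.074*x - 0.1656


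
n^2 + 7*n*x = n*(n + 7*x)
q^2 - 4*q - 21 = (q - 7)*(q + 3)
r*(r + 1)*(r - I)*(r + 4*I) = r^4 + r^3 + 3*I*r^3 + 4*r^2 + 3*I*r^2 + 4*r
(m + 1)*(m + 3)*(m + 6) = m^3 + 10*m^2 + 27*m + 18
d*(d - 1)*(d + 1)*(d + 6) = d^4 + 6*d^3 - d^2 - 6*d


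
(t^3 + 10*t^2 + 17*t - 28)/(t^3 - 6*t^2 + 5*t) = (t^2 + 11*t + 28)/(t*(t - 5))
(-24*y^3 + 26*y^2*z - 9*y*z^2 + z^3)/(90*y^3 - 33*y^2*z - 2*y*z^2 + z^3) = (-8*y^2 + 6*y*z - z^2)/(30*y^2 - y*z - z^2)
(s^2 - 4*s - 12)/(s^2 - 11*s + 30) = (s + 2)/(s - 5)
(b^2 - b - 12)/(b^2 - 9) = (b - 4)/(b - 3)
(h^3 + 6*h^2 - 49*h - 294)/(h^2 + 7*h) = h - 1 - 42/h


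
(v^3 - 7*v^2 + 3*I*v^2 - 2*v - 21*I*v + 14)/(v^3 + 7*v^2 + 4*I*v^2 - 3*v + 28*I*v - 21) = (v^2 + v*(-7 + 2*I) - 14*I)/(v^2 + v*(7 + 3*I) + 21*I)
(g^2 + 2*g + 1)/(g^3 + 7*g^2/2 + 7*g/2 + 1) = 2*(g + 1)/(2*g^2 + 5*g + 2)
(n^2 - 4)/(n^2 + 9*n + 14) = (n - 2)/(n + 7)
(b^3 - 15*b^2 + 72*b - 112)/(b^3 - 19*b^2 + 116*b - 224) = (b - 4)/(b - 8)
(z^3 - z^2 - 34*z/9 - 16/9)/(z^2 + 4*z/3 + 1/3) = (9*z^2 - 18*z - 16)/(3*(3*z + 1))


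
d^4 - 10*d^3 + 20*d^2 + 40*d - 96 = (d - 6)*(d - 4)*(d - 2)*(d + 2)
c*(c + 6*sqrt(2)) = c^2 + 6*sqrt(2)*c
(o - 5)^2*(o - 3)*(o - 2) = o^4 - 15*o^3 + 81*o^2 - 185*o + 150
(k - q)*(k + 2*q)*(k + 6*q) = k^3 + 7*k^2*q + 4*k*q^2 - 12*q^3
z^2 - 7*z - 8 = (z - 8)*(z + 1)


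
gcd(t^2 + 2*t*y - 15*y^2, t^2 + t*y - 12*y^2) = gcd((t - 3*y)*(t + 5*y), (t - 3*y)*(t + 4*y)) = -t + 3*y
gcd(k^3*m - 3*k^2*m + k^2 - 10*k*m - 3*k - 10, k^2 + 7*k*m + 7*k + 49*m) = 1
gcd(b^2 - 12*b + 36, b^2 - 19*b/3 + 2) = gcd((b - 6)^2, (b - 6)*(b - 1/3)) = b - 6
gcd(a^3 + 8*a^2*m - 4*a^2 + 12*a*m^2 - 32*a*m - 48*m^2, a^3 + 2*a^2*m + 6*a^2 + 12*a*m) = a + 2*m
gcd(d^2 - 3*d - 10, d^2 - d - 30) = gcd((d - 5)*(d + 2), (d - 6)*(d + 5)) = 1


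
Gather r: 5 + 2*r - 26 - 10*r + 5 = -8*r - 16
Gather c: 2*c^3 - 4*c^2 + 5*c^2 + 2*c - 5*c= 2*c^3 + c^2 - 3*c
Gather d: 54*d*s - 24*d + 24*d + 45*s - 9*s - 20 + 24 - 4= 54*d*s + 36*s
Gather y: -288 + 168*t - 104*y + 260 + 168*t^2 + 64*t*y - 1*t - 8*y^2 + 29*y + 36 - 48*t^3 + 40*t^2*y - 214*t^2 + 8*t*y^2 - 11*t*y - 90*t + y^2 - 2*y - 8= -48*t^3 - 46*t^2 + 77*t + y^2*(8*t - 7) + y*(40*t^2 + 53*t - 77)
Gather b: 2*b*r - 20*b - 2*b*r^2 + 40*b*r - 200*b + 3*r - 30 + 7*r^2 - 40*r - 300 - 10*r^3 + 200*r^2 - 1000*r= b*(-2*r^2 + 42*r - 220) - 10*r^3 + 207*r^2 - 1037*r - 330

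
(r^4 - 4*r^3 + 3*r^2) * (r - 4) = r^5 - 8*r^4 + 19*r^3 - 12*r^2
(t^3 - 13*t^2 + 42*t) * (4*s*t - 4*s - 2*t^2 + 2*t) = 4*s*t^4 - 56*s*t^3 + 220*s*t^2 - 168*s*t - 2*t^5 + 28*t^4 - 110*t^3 + 84*t^2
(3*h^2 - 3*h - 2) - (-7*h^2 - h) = 10*h^2 - 2*h - 2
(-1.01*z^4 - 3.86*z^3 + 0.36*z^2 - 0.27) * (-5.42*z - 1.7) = 5.4742*z^5 + 22.6382*z^4 + 4.6108*z^3 - 0.612*z^2 + 1.4634*z + 0.459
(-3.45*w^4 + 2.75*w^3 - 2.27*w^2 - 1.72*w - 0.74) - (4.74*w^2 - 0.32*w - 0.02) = -3.45*w^4 + 2.75*w^3 - 7.01*w^2 - 1.4*w - 0.72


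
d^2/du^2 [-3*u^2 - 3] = -6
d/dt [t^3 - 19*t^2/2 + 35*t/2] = 3*t^2 - 19*t + 35/2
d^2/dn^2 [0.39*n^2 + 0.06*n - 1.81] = 0.780000000000000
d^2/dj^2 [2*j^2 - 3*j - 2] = 4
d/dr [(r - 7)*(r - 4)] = 2*r - 11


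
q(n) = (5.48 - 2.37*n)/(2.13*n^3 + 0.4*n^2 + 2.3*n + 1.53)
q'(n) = (5.48 - 2.37*n)*(-6.39*n^2 - 0.8*n - 2.3)/(2.13*n^3 + 0.4*n^2 + 2.3*n + 1.53)^2 - 2.37/(2.13*n^3 + 0.4*n^2 + 2.3*n + 1.53) = (10.0962*n^3 - 34.0692*n^2 - 4.384*n - 16.2301)/(4.5369*n^6 + 1.704*n^5 + 9.958*n^4 + 8.3578*n^3 + 6.514*n^2 + 7.038*n + 2.3409)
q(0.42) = 1.65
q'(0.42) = -3.14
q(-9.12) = -0.02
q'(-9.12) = -0.00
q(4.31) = -0.02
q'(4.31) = 0.00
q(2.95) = -0.02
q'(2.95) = -0.02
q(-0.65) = -18.43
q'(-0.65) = -210.49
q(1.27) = 0.26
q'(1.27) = -0.63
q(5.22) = -0.02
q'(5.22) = 0.00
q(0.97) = 0.52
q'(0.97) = -1.17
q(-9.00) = -0.02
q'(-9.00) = -0.00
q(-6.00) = -0.04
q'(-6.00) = -0.02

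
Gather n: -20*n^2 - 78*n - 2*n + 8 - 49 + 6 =-20*n^2 - 80*n - 35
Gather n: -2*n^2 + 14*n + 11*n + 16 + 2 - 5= -2*n^2 + 25*n + 13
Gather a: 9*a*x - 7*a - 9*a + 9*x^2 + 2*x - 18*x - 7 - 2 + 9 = a*(9*x - 16) + 9*x^2 - 16*x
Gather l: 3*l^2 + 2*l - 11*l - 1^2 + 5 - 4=3*l^2 - 9*l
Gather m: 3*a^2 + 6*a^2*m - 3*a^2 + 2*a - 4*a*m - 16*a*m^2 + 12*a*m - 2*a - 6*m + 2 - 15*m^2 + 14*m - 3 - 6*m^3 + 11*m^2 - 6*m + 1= -6*m^3 + m^2*(-16*a - 4) + m*(6*a^2 + 8*a + 2)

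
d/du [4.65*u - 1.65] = 4.65000000000000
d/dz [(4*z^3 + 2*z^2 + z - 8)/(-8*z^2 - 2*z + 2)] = (-16*z^4 - 8*z^3 + 14*z^2 - 60*z - 7)/(2*(16*z^4 + 8*z^3 - 7*z^2 - 2*z + 1))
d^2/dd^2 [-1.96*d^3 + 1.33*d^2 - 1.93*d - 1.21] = 2.66 - 11.76*d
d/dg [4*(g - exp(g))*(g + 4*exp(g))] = 12*g*exp(g) + 8*g - 32*exp(2*g) + 12*exp(g)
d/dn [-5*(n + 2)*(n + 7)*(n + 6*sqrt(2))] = -15*n^2 - 90*n - 60*sqrt(2)*n - 270*sqrt(2) - 70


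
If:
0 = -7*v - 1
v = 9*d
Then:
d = -1/63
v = -1/7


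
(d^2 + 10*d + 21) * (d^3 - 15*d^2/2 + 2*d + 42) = d^5 + 5*d^4/2 - 52*d^3 - 191*d^2/2 + 462*d + 882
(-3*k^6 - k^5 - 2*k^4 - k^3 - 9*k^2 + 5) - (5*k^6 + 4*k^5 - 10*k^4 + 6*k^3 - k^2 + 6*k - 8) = -8*k^6 - 5*k^5 + 8*k^4 - 7*k^3 - 8*k^2 - 6*k + 13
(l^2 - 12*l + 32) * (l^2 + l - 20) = l^4 - 11*l^3 + 272*l - 640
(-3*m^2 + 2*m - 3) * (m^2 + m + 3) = -3*m^4 - m^3 - 10*m^2 + 3*m - 9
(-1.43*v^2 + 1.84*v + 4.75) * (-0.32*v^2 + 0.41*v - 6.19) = 0.4576*v^4 - 1.1751*v^3 + 8.0861*v^2 - 9.4421*v - 29.4025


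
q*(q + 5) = q^2 + 5*q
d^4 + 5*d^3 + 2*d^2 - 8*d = d*(d - 1)*(d + 2)*(d + 4)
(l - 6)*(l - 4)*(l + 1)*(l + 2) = l^4 - 7*l^3 - 4*l^2 + 52*l + 48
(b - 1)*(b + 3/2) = b^2 + b/2 - 3/2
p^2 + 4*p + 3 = (p + 1)*(p + 3)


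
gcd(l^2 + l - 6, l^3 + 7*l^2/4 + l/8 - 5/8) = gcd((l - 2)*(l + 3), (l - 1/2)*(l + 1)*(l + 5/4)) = 1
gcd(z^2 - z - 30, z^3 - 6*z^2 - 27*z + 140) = z + 5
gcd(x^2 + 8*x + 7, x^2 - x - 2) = x + 1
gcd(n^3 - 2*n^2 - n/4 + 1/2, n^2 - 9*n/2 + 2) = n - 1/2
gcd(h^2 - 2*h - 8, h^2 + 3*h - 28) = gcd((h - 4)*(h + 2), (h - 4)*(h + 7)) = h - 4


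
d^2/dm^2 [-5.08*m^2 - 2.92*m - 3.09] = -10.1600000000000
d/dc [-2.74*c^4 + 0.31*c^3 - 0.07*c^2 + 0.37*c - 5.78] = -10.96*c^3 + 0.93*c^2 - 0.14*c + 0.37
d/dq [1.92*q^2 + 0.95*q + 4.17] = 3.84*q + 0.95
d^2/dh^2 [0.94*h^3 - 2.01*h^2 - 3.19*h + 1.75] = 5.64*h - 4.02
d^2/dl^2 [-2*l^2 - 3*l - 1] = -4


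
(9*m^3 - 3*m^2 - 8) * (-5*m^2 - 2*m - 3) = -45*m^5 - 3*m^4 - 21*m^3 + 49*m^2 + 16*m + 24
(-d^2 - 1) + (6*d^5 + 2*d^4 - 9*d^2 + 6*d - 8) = 6*d^5 + 2*d^4 - 10*d^2 + 6*d - 9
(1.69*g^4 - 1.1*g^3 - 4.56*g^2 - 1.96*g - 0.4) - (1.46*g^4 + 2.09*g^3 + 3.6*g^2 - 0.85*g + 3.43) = 0.23*g^4 - 3.19*g^3 - 8.16*g^2 - 1.11*g - 3.83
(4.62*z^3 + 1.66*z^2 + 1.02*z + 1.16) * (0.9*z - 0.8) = 4.158*z^4 - 2.202*z^3 - 0.41*z^2 + 0.228*z - 0.928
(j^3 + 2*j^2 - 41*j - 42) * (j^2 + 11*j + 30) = j^5 + 13*j^4 + 11*j^3 - 433*j^2 - 1692*j - 1260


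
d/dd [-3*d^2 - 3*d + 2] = -6*d - 3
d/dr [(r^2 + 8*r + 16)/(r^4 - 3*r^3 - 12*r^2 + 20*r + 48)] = (-2*r^4 - 17*r^3 + 18*r^2 + 224*r + 32)/(r^7 - 8*r^6 + r^5 + 110*r^4 - 100*r^3 - 568*r^2 + 384*r + 1152)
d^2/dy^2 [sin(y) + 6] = -sin(y)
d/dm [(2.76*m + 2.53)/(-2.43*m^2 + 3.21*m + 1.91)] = (6.7068*m^2 + 12.2958*m - 2.8497)/(5.9049*m^4 - 15.6006*m^3 + 1.0215*m^2 + 12.2622*m + 3.6481)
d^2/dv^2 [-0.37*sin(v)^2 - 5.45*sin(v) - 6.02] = 5.45*sin(v) - 0.74*cos(2*v)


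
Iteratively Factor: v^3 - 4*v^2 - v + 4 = (v - 1)*(v^2 - 3*v - 4) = (v - 1)*(v + 1)*(v - 4)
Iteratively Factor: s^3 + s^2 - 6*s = (s)*(s^2 + s - 6) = s*(s + 3)*(s - 2)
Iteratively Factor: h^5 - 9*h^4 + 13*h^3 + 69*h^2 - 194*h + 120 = (h - 5)*(h^4 - 4*h^3 - 7*h^2 + 34*h - 24) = (h - 5)*(h - 4)*(h^3 - 7*h + 6) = (h - 5)*(h - 4)*(h + 3)*(h^2 - 3*h + 2) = (h - 5)*(h - 4)*(h - 2)*(h + 3)*(h - 1)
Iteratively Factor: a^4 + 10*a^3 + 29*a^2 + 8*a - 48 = (a + 3)*(a^3 + 7*a^2 + 8*a - 16) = (a - 1)*(a + 3)*(a^2 + 8*a + 16) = (a - 1)*(a + 3)*(a + 4)*(a + 4)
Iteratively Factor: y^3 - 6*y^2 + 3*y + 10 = (y - 5)*(y^2 - y - 2) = (y - 5)*(y - 2)*(y + 1)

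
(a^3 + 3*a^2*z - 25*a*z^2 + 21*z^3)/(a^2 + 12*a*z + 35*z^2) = (a^2 - 4*a*z + 3*z^2)/(a + 5*z)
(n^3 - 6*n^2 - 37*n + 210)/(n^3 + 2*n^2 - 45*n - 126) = (n - 5)/(n + 3)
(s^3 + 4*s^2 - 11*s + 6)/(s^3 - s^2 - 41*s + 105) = (s^3 + 4*s^2 - 11*s + 6)/(s^3 - s^2 - 41*s + 105)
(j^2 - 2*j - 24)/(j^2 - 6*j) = (j + 4)/j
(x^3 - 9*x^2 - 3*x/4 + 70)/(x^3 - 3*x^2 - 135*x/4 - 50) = (2*x - 7)/(2*x + 5)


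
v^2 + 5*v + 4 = (v + 1)*(v + 4)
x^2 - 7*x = x*(x - 7)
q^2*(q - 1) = q^3 - q^2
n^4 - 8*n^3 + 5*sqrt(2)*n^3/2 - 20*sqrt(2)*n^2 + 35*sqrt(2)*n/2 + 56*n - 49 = (n - 7)*(n - 1)*(n - sqrt(2))*(n + 7*sqrt(2)/2)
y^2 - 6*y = y*(y - 6)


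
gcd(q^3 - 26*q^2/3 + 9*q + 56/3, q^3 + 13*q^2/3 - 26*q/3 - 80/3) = q - 8/3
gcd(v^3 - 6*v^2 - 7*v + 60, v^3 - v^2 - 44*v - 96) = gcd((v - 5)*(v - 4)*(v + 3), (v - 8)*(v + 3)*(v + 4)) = v + 3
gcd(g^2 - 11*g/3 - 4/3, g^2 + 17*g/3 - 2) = 1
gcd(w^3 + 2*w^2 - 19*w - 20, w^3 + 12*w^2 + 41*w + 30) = w^2 + 6*w + 5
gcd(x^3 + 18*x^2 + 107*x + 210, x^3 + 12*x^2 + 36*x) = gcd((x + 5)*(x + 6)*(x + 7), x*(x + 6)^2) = x + 6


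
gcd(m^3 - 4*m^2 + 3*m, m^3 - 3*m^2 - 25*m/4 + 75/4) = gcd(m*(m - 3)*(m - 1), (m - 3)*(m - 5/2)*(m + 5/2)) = m - 3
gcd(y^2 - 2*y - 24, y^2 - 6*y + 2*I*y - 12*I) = y - 6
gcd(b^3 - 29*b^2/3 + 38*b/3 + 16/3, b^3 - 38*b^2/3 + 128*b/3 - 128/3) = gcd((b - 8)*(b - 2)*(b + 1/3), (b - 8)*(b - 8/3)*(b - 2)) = b^2 - 10*b + 16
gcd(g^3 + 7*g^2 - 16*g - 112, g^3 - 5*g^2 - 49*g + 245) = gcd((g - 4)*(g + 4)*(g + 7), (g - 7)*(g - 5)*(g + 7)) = g + 7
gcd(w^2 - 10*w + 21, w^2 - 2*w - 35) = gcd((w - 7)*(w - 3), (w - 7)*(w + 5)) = w - 7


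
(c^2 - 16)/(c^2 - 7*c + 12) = (c + 4)/(c - 3)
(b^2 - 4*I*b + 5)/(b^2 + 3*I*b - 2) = (b - 5*I)/(b + 2*I)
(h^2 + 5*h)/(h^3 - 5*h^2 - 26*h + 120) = h/(h^2 - 10*h + 24)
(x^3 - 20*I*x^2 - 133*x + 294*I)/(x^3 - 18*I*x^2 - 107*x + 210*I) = (x - 7*I)/(x - 5*I)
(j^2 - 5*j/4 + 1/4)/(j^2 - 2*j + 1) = (j - 1/4)/(j - 1)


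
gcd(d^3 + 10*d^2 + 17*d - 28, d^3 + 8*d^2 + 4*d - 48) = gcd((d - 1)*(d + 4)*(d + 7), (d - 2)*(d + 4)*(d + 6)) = d + 4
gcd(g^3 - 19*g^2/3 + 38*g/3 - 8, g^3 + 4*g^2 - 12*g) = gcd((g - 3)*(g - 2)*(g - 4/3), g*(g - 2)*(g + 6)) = g - 2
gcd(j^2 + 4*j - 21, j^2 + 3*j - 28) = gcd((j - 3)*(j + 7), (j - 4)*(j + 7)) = j + 7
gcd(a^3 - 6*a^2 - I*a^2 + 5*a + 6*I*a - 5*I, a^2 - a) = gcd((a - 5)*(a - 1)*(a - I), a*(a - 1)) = a - 1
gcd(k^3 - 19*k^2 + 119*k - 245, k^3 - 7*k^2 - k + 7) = k - 7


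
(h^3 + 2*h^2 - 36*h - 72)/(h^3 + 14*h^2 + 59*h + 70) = (h^2 - 36)/(h^2 + 12*h + 35)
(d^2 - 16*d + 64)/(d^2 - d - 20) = (-d^2 + 16*d - 64)/(-d^2 + d + 20)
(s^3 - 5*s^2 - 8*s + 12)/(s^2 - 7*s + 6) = s + 2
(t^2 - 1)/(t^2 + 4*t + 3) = (t - 1)/(t + 3)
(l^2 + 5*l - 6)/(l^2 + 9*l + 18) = (l - 1)/(l + 3)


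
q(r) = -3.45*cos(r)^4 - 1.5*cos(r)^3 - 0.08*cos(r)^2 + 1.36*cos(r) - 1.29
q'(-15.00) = 3.21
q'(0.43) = 5.36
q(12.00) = -2.85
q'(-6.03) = 3.89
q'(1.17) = 0.19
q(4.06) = -2.28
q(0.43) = -3.60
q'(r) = 13.8*sin(r)*cos(r)^3 + 4.5*sin(r)*cos(r)^2 + 0.16*sin(r)*cos(r) - 1.36*sin(r)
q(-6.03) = -4.44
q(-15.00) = -2.86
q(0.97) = -1.17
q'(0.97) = 2.20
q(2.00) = -1.87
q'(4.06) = 2.29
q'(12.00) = -5.51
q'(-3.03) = 1.18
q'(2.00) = -1.49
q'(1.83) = -1.29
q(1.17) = -0.94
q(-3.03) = -4.61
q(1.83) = -1.63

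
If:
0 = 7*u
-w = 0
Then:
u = 0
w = 0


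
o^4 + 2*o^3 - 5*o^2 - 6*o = o*(o - 2)*(o + 1)*(o + 3)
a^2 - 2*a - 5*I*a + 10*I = (a - 2)*(a - 5*I)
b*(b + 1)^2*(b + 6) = b^4 + 8*b^3 + 13*b^2 + 6*b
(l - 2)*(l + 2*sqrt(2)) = l^2 - 2*l + 2*sqrt(2)*l - 4*sqrt(2)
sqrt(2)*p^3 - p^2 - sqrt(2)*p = p*(p - sqrt(2))*(sqrt(2)*p + 1)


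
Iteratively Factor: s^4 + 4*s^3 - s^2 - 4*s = (s + 4)*(s^3 - s) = s*(s + 4)*(s^2 - 1) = s*(s - 1)*(s + 4)*(s + 1)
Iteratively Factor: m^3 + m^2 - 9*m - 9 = (m + 1)*(m^2 - 9) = (m - 3)*(m + 1)*(m + 3)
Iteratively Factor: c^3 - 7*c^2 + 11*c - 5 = (c - 5)*(c^2 - 2*c + 1) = (c - 5)*(c - 1)*(c - 1)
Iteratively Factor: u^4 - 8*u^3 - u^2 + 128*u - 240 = (u - 5)*(u^3 - 3*u^2 - 16*u + 48) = (u - 5)*(u + 4)*(u^2 - 7*u + 12) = (u - 5)*(u - 3)*(u + 4)*(u - 4)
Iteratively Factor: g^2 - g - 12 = (g + 3)*(g - 4)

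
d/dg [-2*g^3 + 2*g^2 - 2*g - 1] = -6*g^2 + 4*g - 2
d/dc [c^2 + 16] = 2*c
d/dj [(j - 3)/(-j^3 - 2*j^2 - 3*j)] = (-j*(j^2 + 2*j + 3) + (j - 3)*(3*j^2 + 4*j + 3))/(j^2*(j^2 + 2*j + 3)^2)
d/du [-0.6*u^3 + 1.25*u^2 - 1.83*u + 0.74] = -1.8*u^2 + 2.5*u - 1.83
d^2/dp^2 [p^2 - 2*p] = 2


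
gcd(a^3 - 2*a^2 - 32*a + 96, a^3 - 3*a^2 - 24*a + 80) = a^2 - 8*a + 16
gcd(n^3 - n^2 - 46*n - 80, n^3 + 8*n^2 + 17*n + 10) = n^2 + 7*n + 10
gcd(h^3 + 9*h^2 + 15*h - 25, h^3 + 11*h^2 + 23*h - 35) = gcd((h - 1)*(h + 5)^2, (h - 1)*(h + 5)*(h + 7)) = h^2 + 4*h - 5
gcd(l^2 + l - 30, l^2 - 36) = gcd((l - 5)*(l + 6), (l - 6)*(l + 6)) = l + 6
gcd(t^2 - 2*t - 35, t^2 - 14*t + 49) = t - 7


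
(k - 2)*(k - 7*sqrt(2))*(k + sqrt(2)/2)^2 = k^4 - 6*sqrt(2)*k^3 - 2*k^3 - 27*k^2/2 + 12*sqrt(2)*k^2 - 7*sqrt(2)*k/2 + 27*k + 7*sqrt(2)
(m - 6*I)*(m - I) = m^2 - 7*I*m - 6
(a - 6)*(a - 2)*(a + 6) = a^3 - 2*a^2 - 36*a + 72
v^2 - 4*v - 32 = (v - 8)*(v + 4)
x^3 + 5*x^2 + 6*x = x*(x + 2)*(x + 3)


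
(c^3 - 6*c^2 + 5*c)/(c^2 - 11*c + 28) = c*(c^2 - 6*c + 5)/(c^2 - 11*c + 28)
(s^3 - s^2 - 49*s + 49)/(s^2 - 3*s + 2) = (s^2 - 49)/(s - 2)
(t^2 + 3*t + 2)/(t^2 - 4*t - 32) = (t^2 + 3*t + 2)/(t^2 - 4*t - 32)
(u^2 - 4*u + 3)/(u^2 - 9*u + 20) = (u^2 - 4*u + 3)/(u^2 - 9*u + 20)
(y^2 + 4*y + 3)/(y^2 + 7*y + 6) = (y + 3)/(y + 6)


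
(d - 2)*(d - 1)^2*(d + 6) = d^4 + 2*d^3 - 19*d^2 + 28*d - 12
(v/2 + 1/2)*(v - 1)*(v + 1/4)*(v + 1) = v^4/2 + 5*v^3/8 - 3*v^2/8 - 5*v/8 - 1/8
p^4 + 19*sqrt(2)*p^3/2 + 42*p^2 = p^2*(p + 7*sqrt(2)/2)*(p + 6*sqrt(2))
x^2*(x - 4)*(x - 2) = x^4 - 6*x^3 + 8*x^2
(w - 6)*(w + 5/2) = w^2 - 7*w/2 - 15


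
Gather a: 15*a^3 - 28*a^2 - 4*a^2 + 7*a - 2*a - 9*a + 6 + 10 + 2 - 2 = 15*a^3 - 32*a^2 - 4*a + 16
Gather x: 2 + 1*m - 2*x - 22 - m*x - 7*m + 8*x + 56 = -6*m + x*(6 - m) + 36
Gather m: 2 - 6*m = 2 - 6*m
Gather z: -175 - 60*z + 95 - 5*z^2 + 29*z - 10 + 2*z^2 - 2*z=-3*z^2 - 33*z - 90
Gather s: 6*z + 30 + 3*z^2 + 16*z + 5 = 3*z^2 + 22*z + 35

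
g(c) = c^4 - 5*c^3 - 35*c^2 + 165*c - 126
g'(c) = 4*c^3 - 15*c^2 - 70*c + 165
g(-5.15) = -517.64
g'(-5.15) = -418.70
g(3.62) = -52.82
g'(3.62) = -95.21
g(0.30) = -79.78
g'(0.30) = 142.76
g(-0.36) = -189.69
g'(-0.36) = 188.07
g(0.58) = -42.94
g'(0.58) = 120.13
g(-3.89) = -774.17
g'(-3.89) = -25.14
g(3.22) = -17.02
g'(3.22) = -82.38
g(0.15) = -102.05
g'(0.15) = 154.18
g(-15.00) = 57024.00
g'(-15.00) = -15660.00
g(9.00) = 1440.00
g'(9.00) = 1236.00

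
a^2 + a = a*(a + 1)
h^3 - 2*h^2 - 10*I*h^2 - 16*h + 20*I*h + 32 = (h - 2)*(h - 8*I)*(h - 2*I)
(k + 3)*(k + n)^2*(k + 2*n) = k^4 + 4*k^3*n + 3*k^3 + 5*k^2*n^2 + 12*k^2*n + 2*k*n^3 + 15*k*n^2 + 6*n^3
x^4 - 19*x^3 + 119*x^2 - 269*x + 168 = (x - 8)*(x - 7)*(x - 3)*(x - 1)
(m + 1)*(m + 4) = m^2 + 5*m + 4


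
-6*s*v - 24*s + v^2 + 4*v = (-6*s + v)*(v + 4)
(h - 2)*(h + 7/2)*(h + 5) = h^3 + 13*h^2/2 + h/2 - 35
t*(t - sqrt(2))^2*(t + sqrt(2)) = t^4 - sqrt(2)*t^3 - 2*t^2 + 2*sqrt(2)*t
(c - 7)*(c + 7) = c^2 - 49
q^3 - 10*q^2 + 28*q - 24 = (q - 6)*(q - 2)^2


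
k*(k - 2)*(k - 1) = k^3 - 3*k^2 + 2*k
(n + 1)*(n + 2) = n^2 + 3*n + 2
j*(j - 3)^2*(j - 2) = j^4 - 8*j^3 + 21*j^2 - 18*j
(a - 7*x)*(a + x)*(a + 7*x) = a^3 + a^2*x - 49*a*x^2 - 49*x^3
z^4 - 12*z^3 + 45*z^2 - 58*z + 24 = (z - 6)*(z - 4)*(z - 1)^2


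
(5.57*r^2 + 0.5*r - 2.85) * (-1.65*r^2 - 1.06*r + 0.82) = -9.1905*r^4 - 6.7292*r^3 + 8.7399*r^2 + 3.431*r - 2.337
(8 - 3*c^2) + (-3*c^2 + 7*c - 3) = -6*c^2 + 7*c + 5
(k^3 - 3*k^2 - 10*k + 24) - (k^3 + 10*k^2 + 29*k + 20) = -13*k^2 - 39*k + 4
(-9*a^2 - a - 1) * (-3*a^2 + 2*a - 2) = 27*a^4 - 15*a^3 + 19*a^2 + 2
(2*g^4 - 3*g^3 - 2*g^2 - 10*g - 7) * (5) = 10*g^4 - 15*g^3 - 10*g^2 - 50*g - 35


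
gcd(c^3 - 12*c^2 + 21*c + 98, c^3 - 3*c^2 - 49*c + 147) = c - 7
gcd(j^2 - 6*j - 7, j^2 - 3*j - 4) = j + 1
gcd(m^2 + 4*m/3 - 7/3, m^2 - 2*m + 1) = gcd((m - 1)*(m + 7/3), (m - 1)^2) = m - 1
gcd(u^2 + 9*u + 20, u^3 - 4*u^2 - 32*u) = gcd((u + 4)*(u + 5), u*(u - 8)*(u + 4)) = u + 4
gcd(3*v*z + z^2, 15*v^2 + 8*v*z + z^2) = 3*v + z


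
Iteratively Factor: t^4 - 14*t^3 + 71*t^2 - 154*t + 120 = (t - 4)*(t^3 - 10*t^2 + 31*t - 30) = (t - 5)*(t - 4)*(t^2 - 5*t + 6) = (t - 5)*(t - 4)*(t - 3)*(t - 2)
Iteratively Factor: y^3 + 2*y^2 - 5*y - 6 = (y + 3)*(y^2 - y - 2) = (y + 1)*(y + 3)*(y - 2)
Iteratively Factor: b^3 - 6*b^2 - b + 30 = (b - 5)*(b^2 - b - 6) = (b - 5)*(b - 3)*(b + 2)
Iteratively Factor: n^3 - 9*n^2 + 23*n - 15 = (n - 5)*(n^2 - 4*n + 3) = (n - 5)*(n - 1)*(n - 3)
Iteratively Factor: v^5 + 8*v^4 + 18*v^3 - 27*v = (v + 3)*(v^4 + 5*v^3 + 3*v^2 - 9*v) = (v + 3)^2*(v^3 + 2*v^2 - 3*v) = (v + 3)^3*(v^2 - v) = v*(v + 3)^3*(v - 1)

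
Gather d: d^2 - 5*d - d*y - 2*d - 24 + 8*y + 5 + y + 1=d^2 + d*(-y - 7) + 9*y - 18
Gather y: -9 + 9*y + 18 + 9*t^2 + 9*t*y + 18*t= 9*t^2 + 18*t + y*(9*t + 9) + 9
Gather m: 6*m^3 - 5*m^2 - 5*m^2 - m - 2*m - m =6*m^3 - 10*m^2 - 4*m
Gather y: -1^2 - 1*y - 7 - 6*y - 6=-7*y - 14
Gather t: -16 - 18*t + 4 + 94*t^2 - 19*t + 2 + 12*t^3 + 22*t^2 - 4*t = 12*t^3 + 116*t^2 - 41*t - 10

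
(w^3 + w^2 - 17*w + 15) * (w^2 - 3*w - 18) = w^5 - 2*w^4 - 38*w^3 + 48*w^2 + 261*w - 270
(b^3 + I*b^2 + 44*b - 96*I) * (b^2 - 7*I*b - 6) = b^5 - 6*I*b^4 + 45*b^3 - 410*I*b^2 - 936*b + 576*I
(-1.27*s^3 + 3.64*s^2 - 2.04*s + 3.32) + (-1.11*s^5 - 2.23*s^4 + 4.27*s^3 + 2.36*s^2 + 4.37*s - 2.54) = -1.11*s^5 - 2.23*s^4 + 3.0*s^3 + 6.0*s^2 + 2.33*s + 0.78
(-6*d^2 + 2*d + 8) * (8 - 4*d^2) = 24*d^4 - 8*d^3 - 80*d^2 + 16*d + 64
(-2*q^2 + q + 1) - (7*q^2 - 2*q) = -9*q^2 + 3*q + 1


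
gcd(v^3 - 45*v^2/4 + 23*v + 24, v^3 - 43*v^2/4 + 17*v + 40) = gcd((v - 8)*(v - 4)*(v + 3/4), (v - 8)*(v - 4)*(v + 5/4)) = v^2 - 12*v + 32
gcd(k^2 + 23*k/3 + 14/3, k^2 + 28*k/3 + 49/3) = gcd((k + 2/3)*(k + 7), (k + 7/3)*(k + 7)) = k + 7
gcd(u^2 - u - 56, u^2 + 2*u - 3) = 1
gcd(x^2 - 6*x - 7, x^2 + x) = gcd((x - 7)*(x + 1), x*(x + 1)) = x + 1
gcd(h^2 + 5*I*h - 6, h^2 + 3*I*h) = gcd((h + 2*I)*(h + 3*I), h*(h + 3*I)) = h + 3*I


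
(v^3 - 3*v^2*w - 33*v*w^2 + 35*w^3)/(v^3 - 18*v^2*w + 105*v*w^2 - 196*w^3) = (v^2 + 4*v*w - 5*w^2)/(v^2 - 11*v*w + 28*w^2)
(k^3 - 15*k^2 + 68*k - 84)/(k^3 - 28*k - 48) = (k^2 - 9*k + 14)/(k^2 + 6*k + 8)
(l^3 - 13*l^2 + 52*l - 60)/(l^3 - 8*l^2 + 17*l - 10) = (l - 6)/(l - 1)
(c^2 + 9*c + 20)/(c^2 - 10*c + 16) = (c^2 + 9*c + 20)/(c^2 - 10*c + 16)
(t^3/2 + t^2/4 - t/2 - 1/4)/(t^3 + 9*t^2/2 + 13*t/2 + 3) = (2*t^2 - t - 1)/(2*(2*t^2 + 7*t + 6))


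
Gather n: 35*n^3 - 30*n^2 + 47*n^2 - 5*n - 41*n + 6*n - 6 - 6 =35*n^3 + 17*n^2 - 40*n - 12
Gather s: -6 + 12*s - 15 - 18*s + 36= 15 - 6*s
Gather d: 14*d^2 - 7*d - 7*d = 14*d^2 - 14*d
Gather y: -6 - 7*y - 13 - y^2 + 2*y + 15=-y^2 - 5*y - 4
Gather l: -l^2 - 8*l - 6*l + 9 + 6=-l^2 - 14*l + 15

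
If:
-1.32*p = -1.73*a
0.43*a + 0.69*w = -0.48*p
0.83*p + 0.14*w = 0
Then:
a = 0.00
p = 0.00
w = 0.00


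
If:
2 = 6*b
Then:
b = 1/3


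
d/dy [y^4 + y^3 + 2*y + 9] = 4*y^3 + 3*y^2 + 2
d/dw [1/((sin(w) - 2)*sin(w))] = 2*(1 - sin(w))*cos(w)/((sin(w) - 2)^2*sin(w)^2)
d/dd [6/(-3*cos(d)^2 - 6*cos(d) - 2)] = -36*(cos(d) + 1)*sin(d)/(3*cos(d)^2 + 6*cos(d) + 2)^2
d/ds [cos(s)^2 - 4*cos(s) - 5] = 2*(2 - cos(s))*sin(s)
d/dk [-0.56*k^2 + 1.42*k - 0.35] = 1.42 - 1.12*k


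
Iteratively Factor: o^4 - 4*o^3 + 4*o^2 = (o - 2)*(o^3 - 2*o^2) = o*(o - 2)*(o^2 - 2*o) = o^2*(o - 2)*(o - 2)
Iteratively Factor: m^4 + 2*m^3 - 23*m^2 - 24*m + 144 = (m + 4)*(m^3 - 2*m^2 - 15*m + 36) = (m + 4)^2*(m^2 - 6*m + 9) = (m - 3)*(m + 4)^2*(m - 3)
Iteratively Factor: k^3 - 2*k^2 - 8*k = (k)*(k^2 - 2*k - 8) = k*(k + 2)*(k - 4)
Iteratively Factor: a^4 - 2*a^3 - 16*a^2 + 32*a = (a)*(a^3 - 2*a^2 - 16*a + 32) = a*(a + 4)*(a^2 - 6*a + 8) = a*(a - 4)*(a + 4)*(a - 2)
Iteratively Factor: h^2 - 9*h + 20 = (h - 4)*(h - 5)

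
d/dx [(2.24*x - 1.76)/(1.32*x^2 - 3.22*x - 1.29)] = (-2.9568*x^2 + 4.6464*x - 8.5568)/(1.7424*x^4 - 8.5008*x^3 + 6.9628*x^2 + 8.3076*x + 1.6641)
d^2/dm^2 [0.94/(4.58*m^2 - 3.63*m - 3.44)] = (39.435632*m^2 - 31.255752*m - 0.94*(9.16*m - 3.63)*(18.32*m - 7.26) - 29.619776)/(-4.58*m^2 + 3.63*m + 3.44)^3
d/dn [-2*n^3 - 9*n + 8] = -6*n^2 - 9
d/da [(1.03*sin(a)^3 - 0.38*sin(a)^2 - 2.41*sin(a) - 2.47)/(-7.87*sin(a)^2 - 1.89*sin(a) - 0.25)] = -(8.1061*sin(a)^4 + 3.8934*sin(a)^3 + 19.021*sin(a)^2 + 38.6878*sin(a) + 4.0658)*cos(a)/(61.9369*sin(a)^4 + 29.7486*sin(a)^3 + 7.5071*sin(a)^2 + 0.945*sin(a) + 0.0625)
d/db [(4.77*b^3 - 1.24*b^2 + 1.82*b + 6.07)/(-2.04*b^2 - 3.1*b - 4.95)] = (-9.7308*b^4 - 29.574*b^3 - 63.2777*b^2 + 37.0416*b + 9.808)/(4.1616*b^4 + 12.648*b^3 + 29.806*b^2 + 30.69*b + 24.5025)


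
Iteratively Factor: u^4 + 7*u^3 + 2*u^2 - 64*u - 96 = (u + 4)*(u^3 + 3*u^2 - 10*u - 24) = (u + 4)^2*(u^2 - u - 6) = (u + 2)*(u + 4)^2*(u - 3)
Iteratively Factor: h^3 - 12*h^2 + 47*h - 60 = (h - 4)*(h^2 - 8*h + 15) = (h - 5)*(h - 4)*(h - 3)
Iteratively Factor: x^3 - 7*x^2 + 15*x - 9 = (x - 3)*(x^2 - 4*x + 3) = (x - 3)*(x - 1)*(x - 3)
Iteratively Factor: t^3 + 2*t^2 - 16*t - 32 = (t + 2)*(t^2 - 16) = (t + 2)*(t + 4)*(t - 4)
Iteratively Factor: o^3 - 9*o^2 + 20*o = (o)*(o^2 - 9*o + 20) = o*(o - 5)*(o - 4)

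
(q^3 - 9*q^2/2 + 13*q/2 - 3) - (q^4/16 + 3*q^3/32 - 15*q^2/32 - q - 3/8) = -q^4/16 + 29*q^3/32 - 129*q^2/32 + 15*q/2 - 21/8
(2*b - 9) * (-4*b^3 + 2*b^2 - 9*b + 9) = -8*b^4 + 40*b^3 - 36*b^2 + 99*b - 81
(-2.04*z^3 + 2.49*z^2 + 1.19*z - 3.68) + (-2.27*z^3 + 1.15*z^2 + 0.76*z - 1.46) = -4.31*z^3 + 3.64*z^2 + 1.95*z - 5.14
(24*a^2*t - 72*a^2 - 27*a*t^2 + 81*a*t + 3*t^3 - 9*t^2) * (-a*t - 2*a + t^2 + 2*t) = -24*a^3*t^2 + 24*a^3*t + 144*a^3 + 51*a^2*t^3 - 51*a^2*t^2 - 306*a^2*t - 30*a*t^4 + 30*a*t^3 + 180*a*t^2 + 3*t^5 - 3*t^4 - 18*t^3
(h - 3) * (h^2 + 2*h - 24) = h^3 - h^2 - 30*h + 72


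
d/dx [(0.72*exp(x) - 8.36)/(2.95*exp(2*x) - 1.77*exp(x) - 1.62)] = (-2.124*exp(2*x) + 49.324*exp(x) - 15.9636)*exp(x)/(8.7025*exp(4*x) - 10.443*exp(3*x) - 6.4251*exp(2*x) + 5.7348*exp(x) + 2.6244)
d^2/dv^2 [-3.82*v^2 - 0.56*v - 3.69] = -7.64000000000000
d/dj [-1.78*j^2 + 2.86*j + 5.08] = 2.86 - 3.56*j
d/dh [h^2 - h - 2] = 2*h - 1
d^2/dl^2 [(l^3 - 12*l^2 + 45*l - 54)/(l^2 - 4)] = 2*(49*l^3 - 306*l^2 + 588*l - 408)/(l^6 - 12*l^4 + 48*l^2 - 64)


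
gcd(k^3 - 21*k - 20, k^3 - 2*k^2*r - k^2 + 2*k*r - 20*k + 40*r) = k^2 - k - 20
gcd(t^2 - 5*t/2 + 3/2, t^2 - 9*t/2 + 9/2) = t - 3/2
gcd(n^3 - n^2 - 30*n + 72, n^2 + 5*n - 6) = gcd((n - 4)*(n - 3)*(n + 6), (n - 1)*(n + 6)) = n + 6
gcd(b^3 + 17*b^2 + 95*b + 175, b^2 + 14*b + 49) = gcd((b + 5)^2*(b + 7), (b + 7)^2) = b + 7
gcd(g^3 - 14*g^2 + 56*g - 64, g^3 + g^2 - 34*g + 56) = g^2 - 6*g + 8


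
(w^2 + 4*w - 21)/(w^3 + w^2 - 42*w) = (w - 3)/(w*(w - 6))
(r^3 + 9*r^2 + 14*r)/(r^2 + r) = (r^2 + 9*r + 14)/(r + 1)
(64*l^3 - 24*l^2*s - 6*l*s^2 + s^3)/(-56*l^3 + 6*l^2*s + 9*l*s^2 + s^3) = (-8*l + s)/(7*l + s)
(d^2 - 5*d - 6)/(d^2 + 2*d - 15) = (d^2 - 5*d - 6)/(d^2 + 2*d - 15)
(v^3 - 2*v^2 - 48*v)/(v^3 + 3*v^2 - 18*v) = (v - 8)/(v - 3)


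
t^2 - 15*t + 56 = (t - 8)*(t - 7)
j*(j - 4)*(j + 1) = j^3 - 3*j^2 - 4*j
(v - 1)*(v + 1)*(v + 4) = v^3 + 4*v^2 - v - 4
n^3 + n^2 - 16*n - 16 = (n - 4)*(n + 1)*(n + 4)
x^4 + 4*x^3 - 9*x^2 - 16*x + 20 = (x - 2)*(x - 1)*(x + 2)*(x + 5)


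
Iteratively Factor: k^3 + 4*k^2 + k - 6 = (k + 3)*(k^2 + k - 2) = (k - 1)*(k + 3)*(k + 2)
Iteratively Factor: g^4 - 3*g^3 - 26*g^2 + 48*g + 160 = (g - 4)*(g^3 + g^2 - 22*g - 40) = (g - 4)*(g + 4)*(g^2 - 3*g - 10) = (g - 5)*(g - 4)*(g + 4)*(g + 2)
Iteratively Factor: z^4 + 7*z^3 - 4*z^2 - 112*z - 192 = (z + 3)*(z^3 + 4*z^2 - 16*z - 64) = (z + 3)*(z + 4)*(z^2 - 16) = (z - 4)*(z + 3)*(z + 4)*(z + 4)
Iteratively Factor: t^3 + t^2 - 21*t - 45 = (t + 3)*(t^2 - 2*t - 15) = (t + 3)^2*(t - 5)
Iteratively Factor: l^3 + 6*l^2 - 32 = (l + 4)*(l^2 + 2*l - 8) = (l + 4)^2*(l - 2)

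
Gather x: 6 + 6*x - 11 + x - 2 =7*x - 7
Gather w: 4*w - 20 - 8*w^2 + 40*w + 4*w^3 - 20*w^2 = 4*w^3 - 28*w^2 + 44*w - 20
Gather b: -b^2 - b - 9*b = -b^2 - 10*b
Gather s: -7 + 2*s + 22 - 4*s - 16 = -2*s - 1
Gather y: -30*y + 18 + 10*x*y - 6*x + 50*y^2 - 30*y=-6*x + 50*y^2 + y*(10*x - 60) + 18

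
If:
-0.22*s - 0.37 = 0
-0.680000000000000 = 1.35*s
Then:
No Solution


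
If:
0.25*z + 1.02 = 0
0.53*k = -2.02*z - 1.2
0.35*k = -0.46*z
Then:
No Solution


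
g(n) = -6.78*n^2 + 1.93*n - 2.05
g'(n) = 1.93 - 13.56*n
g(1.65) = -17.32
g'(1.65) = -20.44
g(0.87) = -5.50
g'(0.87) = -9.87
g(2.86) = -51.99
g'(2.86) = -36.85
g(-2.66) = -55.16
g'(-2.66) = 38.00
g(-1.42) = -18.46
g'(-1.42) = 21.19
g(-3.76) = -105.16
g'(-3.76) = 52.92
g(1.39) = -12.47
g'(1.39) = -16.92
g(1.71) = -18.58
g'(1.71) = -21.26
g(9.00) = -533.86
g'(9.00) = -120.11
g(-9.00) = -568.60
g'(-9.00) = 123.97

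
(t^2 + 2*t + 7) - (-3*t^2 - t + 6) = 4*t^2 + 3*t + 1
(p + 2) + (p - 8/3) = 2*p - 2/3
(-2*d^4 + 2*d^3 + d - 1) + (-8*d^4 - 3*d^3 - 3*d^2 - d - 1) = -10*d^4 - d^3 - 3*d^2 - 2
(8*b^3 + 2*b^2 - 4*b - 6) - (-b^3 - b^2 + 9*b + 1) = 9*b^3 + 3*b^2 - 13*b - 7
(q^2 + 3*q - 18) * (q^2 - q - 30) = q^4 + 2*q^3 - 51*q^2 - 72*q + 540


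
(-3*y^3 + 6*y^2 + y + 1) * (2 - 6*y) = 18*y^4 - 42*y^3 + 6*y^2 - 4*y + 2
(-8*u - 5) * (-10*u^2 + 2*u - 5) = 80*u^3 + 34*u^2 + 30*u + 25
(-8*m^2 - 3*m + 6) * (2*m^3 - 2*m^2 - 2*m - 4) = -16*m^5 + 10*m^4 + 34*m^3 + 26*m^2 - 24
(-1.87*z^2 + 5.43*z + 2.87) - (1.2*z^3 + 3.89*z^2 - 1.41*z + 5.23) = -1.2*z^3 - 5.76*z^2 + 6.84*z - 2.36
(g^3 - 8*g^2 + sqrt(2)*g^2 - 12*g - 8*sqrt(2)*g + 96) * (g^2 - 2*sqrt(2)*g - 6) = g^5 - 8*g^4 - sqrt(2)*g^4 - 22*g^3 + 8*sqrt(2)*g^3 + 18*sqrt(2)*g^2 + 176*g^2 - 144*sqrt(2)*g + 72*g - 576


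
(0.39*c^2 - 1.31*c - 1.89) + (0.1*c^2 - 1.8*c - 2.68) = 0.49*c^2 - 3.11*c - 4.57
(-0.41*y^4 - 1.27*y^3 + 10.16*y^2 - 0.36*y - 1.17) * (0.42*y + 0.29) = -0.1722*y^5 - 0.6523*y^4 + 3.8989*y^3 + 2.7952*y^2 - 0.5958*y - 0.3393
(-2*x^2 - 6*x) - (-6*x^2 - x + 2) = 4*x^2 - 5*x - 2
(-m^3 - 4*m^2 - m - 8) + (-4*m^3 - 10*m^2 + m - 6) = -5*m^3 - 14*m^2 - 14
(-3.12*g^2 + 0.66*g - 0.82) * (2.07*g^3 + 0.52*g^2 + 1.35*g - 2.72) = -6.4584*g^5 - 0.2562*g^4 - 5.5662*g^3 + 8.951*g^2 - 2.9022*g + 2.2304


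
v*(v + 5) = v^2 + 5*v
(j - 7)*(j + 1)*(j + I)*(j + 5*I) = j^4 - 6*j^3 + 6*I*j^3 - 12*j^2 - 36*I*j^2 + 30*j - 42*I*j + 35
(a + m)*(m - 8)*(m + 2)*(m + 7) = a*m^3 + a*m^2 - 58*a*m - 112*a + m^4 + m^3 - 58*m^2 - 112*m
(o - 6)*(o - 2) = o^2 - 8*o + 12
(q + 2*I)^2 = q^2 + 4*I*q - 4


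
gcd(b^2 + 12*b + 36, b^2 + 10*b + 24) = b + 6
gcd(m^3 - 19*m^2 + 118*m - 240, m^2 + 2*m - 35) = m - 5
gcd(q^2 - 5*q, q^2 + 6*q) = q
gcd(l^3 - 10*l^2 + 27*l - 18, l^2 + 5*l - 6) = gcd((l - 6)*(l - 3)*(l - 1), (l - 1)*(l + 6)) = l - 1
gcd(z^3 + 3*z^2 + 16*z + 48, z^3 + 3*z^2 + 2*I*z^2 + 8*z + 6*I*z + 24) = z^2 + z*(3 + 4*I) + 12*I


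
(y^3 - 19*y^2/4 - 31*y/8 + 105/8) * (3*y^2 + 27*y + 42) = 3*y^5 + 51*y^4/4 - 783*y^3/8 - 1059*y^2/4 + 1533*y/8 + 2205/4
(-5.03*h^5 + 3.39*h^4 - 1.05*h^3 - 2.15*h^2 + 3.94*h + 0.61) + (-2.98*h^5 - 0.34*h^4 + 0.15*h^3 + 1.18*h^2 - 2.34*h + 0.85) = -8.01*h^5 + 3.05*h^4 - 0.9*h^3 - 0.97*h^2 + 1.6*h + 1.46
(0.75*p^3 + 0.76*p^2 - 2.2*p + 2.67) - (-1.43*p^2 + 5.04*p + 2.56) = 0.75*p^3 + 2.19*p^2 - 7.24*p + 0.11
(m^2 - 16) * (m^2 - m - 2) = m^4 - m^3 - 18*m^2 + 16*m + 32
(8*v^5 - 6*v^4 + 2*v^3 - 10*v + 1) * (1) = 8*v^5 - 6*v^4 + 2*v^3 - 10*v + 1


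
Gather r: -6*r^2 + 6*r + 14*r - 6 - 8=-6*r^2 + 20*r - 14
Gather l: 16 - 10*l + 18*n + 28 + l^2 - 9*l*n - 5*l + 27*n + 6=l^2 + l*(-9*n - 15) + 45*n + 50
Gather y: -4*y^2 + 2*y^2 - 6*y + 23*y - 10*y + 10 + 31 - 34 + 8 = -2*y^2 + 7*y + 15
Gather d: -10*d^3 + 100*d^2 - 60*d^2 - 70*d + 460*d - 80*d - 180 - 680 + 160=-10*d^3 + 40*d^2 + 310*d - 700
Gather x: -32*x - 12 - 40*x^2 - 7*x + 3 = -40*x^2 - 39*x - 9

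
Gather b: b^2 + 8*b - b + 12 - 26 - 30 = b^2 + 7*b - 44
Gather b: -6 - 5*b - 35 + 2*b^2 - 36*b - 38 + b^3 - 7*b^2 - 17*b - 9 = b^3 - 5*b^2 - 58*b - 88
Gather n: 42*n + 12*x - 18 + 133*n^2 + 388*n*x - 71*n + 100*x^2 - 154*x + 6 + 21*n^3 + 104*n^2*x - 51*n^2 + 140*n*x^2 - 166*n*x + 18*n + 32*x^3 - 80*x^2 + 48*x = 21*n^3 + n^2*(104*x + 82) + n*(140*x^2 + 222*x - 11) + 32*x^3 + 20*x^2 - 94*x - 12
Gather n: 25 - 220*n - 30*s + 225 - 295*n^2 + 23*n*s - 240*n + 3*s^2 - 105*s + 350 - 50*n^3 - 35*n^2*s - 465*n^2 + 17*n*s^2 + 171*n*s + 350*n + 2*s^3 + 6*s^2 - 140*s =-50*n^3 + n^2*(-35*s - 760) + n*(17*s^2 + 194*s - 110) + 2*s^3 + 9*s^2 - 275*s + 600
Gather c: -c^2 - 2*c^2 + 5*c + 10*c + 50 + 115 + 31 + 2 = -3*c^2 + 15*c + 198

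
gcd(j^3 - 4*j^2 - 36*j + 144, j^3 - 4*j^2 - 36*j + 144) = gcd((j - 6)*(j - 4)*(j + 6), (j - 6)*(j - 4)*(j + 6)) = j^3 - 4*j^2 - 36*j + 144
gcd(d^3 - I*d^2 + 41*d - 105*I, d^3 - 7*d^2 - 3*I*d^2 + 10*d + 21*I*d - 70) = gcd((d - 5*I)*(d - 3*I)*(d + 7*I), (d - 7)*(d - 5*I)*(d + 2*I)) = d - 5*I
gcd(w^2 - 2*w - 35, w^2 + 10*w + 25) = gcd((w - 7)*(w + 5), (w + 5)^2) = w + 5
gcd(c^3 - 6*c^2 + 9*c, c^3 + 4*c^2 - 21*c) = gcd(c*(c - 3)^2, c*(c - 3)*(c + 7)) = c^2 - 3*c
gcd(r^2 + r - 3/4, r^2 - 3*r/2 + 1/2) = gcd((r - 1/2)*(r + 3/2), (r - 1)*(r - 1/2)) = r - 1/2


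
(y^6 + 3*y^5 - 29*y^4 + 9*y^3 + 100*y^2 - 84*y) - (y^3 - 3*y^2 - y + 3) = y^6 + 3*y^5 - 29*y^4 + 8*y^3 + 103*y^2 - 83*y - 3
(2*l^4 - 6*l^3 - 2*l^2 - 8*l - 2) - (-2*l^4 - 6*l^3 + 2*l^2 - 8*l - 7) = 4*l^4 - 4*l^2 + 5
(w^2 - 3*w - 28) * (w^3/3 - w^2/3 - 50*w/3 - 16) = w^5/3 - 4*w^4/3 - 25*w^3 + 130*w^2/3 + 1544*w/3 + 448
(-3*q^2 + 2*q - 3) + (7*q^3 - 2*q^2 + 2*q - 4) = 7*q^3 - 5*q^2 + 4*q - 7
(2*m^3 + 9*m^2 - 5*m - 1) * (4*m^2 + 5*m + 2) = 8*m^5 + 46*m^4 + 29*m^3 - 11*m^2 - 15*m - 2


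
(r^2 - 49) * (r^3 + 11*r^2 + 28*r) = r^5 + 11*r^4 - 21*r^3 - 539*r^2 - 1372*r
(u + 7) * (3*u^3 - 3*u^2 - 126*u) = 3*u^4 + 18*u^3 - 147*u^2 - 882*u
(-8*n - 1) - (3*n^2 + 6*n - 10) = -3*n^2 - 14*n + 9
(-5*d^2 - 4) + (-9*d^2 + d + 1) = -14*d^2 + d - 3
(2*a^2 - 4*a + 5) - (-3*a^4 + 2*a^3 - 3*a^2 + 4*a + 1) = 3*a^4 - 2*a^3 + 5*a^2 - 8*a + 4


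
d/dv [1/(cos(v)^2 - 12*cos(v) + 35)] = 2*(cos(v) - 6)*sin(v)/(cos(v)^2 - 12*cos(v) + 35)^2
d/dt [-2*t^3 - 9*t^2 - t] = -6*t^2 - 18*t - 1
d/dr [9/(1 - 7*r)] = 63/(7*r - 1)^2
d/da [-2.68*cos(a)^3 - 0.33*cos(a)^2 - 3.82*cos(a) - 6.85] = (8.04*cos(a)^2 + 0.66*cos(a) + 3.82)*sin(a)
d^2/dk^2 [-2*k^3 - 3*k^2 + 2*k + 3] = -12*k - 6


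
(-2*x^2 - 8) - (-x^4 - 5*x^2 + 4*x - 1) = x^4 + 3*x^2 - 4*x - 7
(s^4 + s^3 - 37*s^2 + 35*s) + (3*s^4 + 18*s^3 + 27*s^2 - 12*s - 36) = 4*s^4 + 19*s^3 - 10*s^2 + 23*s - 36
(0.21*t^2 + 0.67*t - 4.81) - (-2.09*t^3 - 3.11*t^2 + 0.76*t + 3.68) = 2.09*t^3 + 3.32*t^2 - 0.09*t - 8.49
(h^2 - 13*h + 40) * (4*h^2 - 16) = 4*h^4 - 52*h^3 + 144*h^2 + 208*h - 640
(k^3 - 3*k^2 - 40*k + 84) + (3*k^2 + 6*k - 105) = k^3 - 34*k - 21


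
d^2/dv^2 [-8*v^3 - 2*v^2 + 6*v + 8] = -48*v - 4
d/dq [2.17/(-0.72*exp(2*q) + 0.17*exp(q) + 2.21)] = (3.1248*exp(q) - 0.3689)*exp(q)/(-0.72*exp(2*q) + 0.17*exp(q) + 2.21)^2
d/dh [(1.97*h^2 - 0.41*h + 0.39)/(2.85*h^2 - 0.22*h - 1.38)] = (0.7351*h^2 - 7.6602*h + 0.6516)/(8.1225*h^4 - 1.254*h^3 - 7.8176*h^2 + 0.6072*h + 1.9044)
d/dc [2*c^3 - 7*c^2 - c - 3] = 6*c^2 - 14*c - 1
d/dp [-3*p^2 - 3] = -6*p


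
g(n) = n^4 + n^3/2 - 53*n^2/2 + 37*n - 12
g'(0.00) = 37.00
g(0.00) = -12.00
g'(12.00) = 6529.00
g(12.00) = 18216.00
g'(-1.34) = 101.09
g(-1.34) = -107.14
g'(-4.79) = -114.32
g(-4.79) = -325.77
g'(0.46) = 13.33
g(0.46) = -0.49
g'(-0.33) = 54.51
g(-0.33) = -27.10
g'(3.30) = 22.18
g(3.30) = -41.92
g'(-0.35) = 55.56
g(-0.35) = -28.20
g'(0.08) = 32.77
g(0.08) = -9.21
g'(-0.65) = 70.99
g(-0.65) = -47.21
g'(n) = 4*n^3 + 3*n^2/2 - 53*n + 37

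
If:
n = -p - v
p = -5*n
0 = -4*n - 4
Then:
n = -1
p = 5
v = -4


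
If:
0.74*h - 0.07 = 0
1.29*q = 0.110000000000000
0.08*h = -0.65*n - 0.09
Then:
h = 0.09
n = -0.15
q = 0.09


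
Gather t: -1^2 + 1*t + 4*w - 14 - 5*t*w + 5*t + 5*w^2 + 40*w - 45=t*(6 - 5*w) + 5*w^2 + 44*w - 60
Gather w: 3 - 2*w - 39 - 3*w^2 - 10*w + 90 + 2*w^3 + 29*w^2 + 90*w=2*w^3 + 26*w^2 + 78*w + 54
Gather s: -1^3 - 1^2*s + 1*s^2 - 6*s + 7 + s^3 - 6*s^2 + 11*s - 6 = s^3 - 5*s^2 + 4*s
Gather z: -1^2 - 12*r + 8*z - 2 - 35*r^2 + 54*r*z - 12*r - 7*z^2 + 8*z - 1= -35*r^2 - 24*r - 7*z^2 + z*(54*r + 16) - 4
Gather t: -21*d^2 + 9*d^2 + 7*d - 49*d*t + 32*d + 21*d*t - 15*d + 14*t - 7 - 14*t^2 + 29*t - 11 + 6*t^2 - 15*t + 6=-12*d^2 + 24*d - 8*t^2 + t*(28 - 28*d) - 12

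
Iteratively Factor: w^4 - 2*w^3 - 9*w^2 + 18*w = (w - 3)*(w^3 + w^2 - 6*w) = (w - 3)*(w - 2)*(w^2 + 3*w) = (w - 3)*(w - 2)*(w + 3)*(w)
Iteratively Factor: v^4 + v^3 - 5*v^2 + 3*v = (v)*(v^3 + v^2 - 5*v + 3) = v*(v - 1)*(v^2 + 2*v - 3) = v*(v - 1)*(v + 3)*(v - 1)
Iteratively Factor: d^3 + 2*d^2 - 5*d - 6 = (d + 1)*(d^2 + d - 6) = (d - 2)*(d + 1)*(d + 3)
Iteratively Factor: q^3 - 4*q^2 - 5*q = (q + 1)*(q^2 - 5*q) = q*(q + 1)*(q - 5)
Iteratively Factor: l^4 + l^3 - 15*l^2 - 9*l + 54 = (l + 3)*(l^3 - 2*l^2 - 9*l + 18) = (l - 3)*(l + 3)*(l^2 + l - 6) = (l - 3)*(l - 2)*(l + 3)*(l + 3)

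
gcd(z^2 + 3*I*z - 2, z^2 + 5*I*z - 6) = z + 2*I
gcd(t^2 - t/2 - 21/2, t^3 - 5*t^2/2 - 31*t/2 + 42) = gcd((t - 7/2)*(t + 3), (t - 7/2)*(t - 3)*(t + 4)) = t - 7/2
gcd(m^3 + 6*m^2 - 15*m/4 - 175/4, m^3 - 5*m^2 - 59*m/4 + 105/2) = m^2 + m - 35/4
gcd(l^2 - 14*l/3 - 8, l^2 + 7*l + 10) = 1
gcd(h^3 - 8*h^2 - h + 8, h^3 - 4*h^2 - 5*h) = h + 1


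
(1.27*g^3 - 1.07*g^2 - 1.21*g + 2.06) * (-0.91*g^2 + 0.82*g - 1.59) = -1.1557*g^5 + 2.0151*g^4 - 1.7956*g^3 - 1.1655*g^2 + 3.6131*g - 3.2754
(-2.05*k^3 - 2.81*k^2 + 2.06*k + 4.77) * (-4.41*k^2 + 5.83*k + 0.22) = 9.0405*k^5 + 0.440600000000002*k^4 - 25.9179*k^3 - 9.6441*k^2 + 28.2623*k + 1.0494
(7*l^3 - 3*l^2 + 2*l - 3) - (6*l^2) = 7*l^3 - 9*l^2 + 2*l - 3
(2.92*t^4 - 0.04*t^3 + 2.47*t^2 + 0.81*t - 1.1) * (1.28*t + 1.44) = 3.7376*t^5 + 4.1536*t^4 + 3.104*t^3 + 4.5936*t^2 - 0.2416*t - 1.584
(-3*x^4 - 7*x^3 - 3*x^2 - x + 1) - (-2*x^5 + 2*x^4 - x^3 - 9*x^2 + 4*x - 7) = 2*x^5 - 5*x^4 - 6*x^3 + 6*x^2 - 5*x + 8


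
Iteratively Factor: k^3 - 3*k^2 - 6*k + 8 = (k - 4)*(k^2 + k - 2) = (k - 4)*(k + 2)*(k - 1)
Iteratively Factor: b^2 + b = (b + 1)*(b)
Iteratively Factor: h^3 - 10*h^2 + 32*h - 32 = (h - 4)*(h^2 - 6*h + 8) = (h - 4)^2*(h - 2)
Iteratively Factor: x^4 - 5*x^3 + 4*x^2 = (x)*(x^3 - 5*x^2 + 4*x) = x*(x - 1)*(x^2 - 4*x) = x^2*(x - 1)*(x - 4)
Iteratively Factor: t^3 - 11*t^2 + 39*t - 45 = (t - 5)*(t^2 - 6*t + 9) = (t - 5)*(t - 3)*(t - 3)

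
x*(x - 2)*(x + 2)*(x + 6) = x^4 + 6*x^3 - 4*x^2 - 24*x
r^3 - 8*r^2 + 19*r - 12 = (r - 4)*(r - 3)*(r - 1)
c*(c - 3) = c^2 - 3*c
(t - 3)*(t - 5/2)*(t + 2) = t^3 - 7*t^2/2 - 7*t/2 + 15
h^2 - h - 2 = (h - 2)*(h + 1)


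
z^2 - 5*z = z*(z - 5)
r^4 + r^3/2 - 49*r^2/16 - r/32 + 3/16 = (r - 3/2)*(r - 1/4)*(r + 1/4)*(r + 2)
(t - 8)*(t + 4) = t^2 - 4*t - 32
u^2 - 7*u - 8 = (u - 8)*(u + 1)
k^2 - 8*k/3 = k*(k - 8/3)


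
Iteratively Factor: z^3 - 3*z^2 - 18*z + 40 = (z + 4)*(z^2 - 7*z + 10) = (z - 2)*(z + 4)*(z - 5)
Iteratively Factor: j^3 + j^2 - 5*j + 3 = (j - 1)*(j^2 + 2*j - 3) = (j - 1)*(j + 3)*(j - 1)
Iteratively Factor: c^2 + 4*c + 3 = (c + 3)*(c + 1)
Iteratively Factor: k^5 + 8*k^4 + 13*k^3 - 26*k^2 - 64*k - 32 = (k - 2)*(k^4 + 10*k^3 + 33*k^2 + 40*k + 16) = (k - 2)*(k + 4)*(k^3 + 6*k^2 + 9*k + 4) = (k - 2)*(k + 1)*(k + 4)*(k^2 + 5*k + 4) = (k - 2)*(k + 1)*(k + 4)^2*(k + 1)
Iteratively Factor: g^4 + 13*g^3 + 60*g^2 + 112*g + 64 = (g + 4)*(g^3 + 9*g^2 + 24*g + 16) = (g + 4)^2*(g^2 + 5*g + 4) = (g + 1)*(g + 4)^2*(g + 4)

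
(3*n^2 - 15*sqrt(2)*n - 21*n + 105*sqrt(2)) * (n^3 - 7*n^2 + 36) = 3*n^5 - 42*n^4 - 15*sqrt(2)*n^4 + 147*n^3 + 210*sqrt(2)*n^3 - 735*sqrt(2)*n^2 + 108*n^2 - 540*sqrt(2)*n - 756*n + 3780*sqrt(2)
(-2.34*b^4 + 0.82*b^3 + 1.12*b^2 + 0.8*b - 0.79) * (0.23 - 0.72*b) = 1.6848*b^5 - 1.1286*b^4 - 0.6178*b^3 - 0.3184*b^2 + 0.7528*b - 0.1817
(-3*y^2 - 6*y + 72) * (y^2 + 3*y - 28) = -3*y^4 - 15*y^3 + 138*y^2 + 384*y - 2016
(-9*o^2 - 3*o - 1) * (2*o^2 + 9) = -18*o^4 - 6*o^3 - 83*o^2 - 27*o - 9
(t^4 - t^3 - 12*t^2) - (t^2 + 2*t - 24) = t^4 - t^3 - 13*t^2 - 2*t + 24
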